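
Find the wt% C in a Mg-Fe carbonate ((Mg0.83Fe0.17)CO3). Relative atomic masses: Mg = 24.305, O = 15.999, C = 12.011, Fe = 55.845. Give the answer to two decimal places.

13.39 wt%

Formula mass = 0.83*24.305 + 0.17*55.845 + 1*12.011 + 3*15.999 = 89.675 g/mol, of which 12.011 g is C.
So C makes up 12.011/89.675 = 0.1339 of the mass, i.e. 13.39%.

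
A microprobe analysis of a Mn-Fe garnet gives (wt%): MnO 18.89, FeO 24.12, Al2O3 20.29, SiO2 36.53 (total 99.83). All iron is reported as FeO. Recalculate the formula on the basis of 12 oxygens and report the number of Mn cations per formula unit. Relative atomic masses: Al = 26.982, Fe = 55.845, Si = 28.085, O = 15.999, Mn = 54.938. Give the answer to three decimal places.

1.323 Mn apfu

MnO (M=70.937): mol = 0.26629; Mn = 0.26629, O = 0.26629.
FeO (M=71.844): mol = 0.33573; Fe = 0.33573, O = 0.33573.
Al2O3 (M=101.961): mol = 0.19900; Al = 0.39800, O = 0.59700.
SiO2 (M=60.083): mol = 0.60799; Si = 0.60799, O = 1.21598.
ΣO = 2.41500; factor = 12/ΣO = 4.96894.
Mn apfu = 0.26629 × 4.96894 = 1.323.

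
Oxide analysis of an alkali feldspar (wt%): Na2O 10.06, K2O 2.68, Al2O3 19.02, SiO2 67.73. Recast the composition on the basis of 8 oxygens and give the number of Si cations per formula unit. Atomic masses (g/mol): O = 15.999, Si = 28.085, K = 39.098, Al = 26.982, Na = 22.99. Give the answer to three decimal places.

3.001 Si apfu

Na2O: 10.06/61.979 = 0.16231 mol → 0.32462 mol Na, 0.16231 mol O.
K2O: 2.68/94.195 = 0.02845 mol → 0.05690 mol K, 0.02845 mol O.
Al2O3: 19.02/101.961 = 0.18654 mol → 0.37308 mol Al, 0.55962 mol O.
SiO2: 67.73/60.083 = 1.12727 mol → 1.12727 mol Si, 2.25454 mol O.
Total oxygen = 3.00492 mol. Normalization factor = 8/3.00492 = 2.66230.
Si per 8 O = 1.12727 × 2.66230 = 3.001.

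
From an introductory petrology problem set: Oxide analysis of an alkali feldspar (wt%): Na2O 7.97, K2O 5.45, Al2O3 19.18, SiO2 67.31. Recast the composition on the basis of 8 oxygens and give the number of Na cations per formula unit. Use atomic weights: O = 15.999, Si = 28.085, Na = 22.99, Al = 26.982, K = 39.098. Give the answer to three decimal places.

7.97 wt% Na2O ÷ 61.979 g/mol = 0.12859 mol, giving 0.25718 Na and 0.12859 O.
5.45 wt% K2O ÷ 94.195 g/mol = 0.05786 mol, giving 0.11572 K and 0.05786 O.
19.18 wt% Al2O3 ÷ 101.961 g/mol = 0.18811 mol, giving 0.37622 Al and 0.56433 O.
67.31 wt% SiO2 ÷ 60.083 g/mol = 1.12028 mol, giving 1.12028 Si and 2.24056 O.
Oxygen sums to 2.99134; scaling by 8/2.99134 = 2.67439 puts the formula on 8 O.
Na: 0.25718 × 2.67439 = 0.688 atoms per formula unit.

0.688 Na apfu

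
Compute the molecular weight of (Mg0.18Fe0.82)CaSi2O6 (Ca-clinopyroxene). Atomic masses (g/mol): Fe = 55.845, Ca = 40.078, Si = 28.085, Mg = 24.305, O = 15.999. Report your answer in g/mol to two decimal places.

M = 0.18(24.305) + 0.82(55.845) + 1(40.078) + 2(28.085) + 6(15.999)

242.41 g/mol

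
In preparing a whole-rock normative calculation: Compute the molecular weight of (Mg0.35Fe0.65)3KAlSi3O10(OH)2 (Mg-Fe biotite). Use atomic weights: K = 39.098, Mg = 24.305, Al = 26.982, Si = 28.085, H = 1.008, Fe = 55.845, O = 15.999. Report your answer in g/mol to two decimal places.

478.76 g/mol

M = 1.05(24.305) + 1.95(55.845) + 1(39.098) + 1(26.982) + 3(28.085) + 12(15.999) + 2(1.008)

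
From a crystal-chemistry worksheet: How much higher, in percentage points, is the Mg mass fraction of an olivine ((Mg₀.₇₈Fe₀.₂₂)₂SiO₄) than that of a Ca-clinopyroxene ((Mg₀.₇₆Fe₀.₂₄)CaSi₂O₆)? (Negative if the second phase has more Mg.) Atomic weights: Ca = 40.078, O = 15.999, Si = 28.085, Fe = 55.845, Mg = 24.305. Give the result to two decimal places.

16.29 percentage points

First mineral: 37.916 g Mg in 154.569 g formula = 24.53 wt% Mg.
Second mineral: 18.472 g Mg in 224.117 g formula = 8.24 wt% Mg.
24.53% − 8.24% gives a difference of 16.29 percentage points.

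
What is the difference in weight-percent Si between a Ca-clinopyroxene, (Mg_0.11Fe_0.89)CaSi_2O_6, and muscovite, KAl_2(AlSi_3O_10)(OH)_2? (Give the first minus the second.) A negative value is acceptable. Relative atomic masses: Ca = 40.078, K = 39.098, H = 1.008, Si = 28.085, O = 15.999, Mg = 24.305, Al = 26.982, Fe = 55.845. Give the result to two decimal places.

1.81 percentage points

Si in (Mg_0.11Fe_0.89)CaSi_2O_6: molar mass 244.618 g/mol; 2×28.085 = 56.170 g → 22.96 wt%.
Si in KAl_2(AlSi_3O_10)(OH)_2: molar mass 398.303 g/mol; 3×28.085 = 84.255 g → 21.15 wt%.
Difference = 22.96 − 21.15 = 1.81 percentage points.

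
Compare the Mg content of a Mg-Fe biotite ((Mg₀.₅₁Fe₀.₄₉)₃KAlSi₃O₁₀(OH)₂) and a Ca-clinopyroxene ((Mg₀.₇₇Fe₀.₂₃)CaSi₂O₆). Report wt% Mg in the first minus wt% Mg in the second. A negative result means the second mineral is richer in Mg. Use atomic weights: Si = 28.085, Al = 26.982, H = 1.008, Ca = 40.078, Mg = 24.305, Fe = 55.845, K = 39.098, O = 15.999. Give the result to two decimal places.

Mg in (Mg₀.₅₁Fe₀.₄₉)₃KAlSi₃O₁₀(OH)₂: molar mass 463.618 g/mol; 1.53×24.305 = 37.187 g → 8.02 wt%.
Mg in (Mg₀.₇₇Fe₀.₂₃)CaSi₂O₆: molar mass 223.801 g/mol; 0.77×24.305 = 18.715 g → 8.36 wt%.
Difference = 8.02 − 8.36 = -0.34 percentage points.

-0.34 percentage points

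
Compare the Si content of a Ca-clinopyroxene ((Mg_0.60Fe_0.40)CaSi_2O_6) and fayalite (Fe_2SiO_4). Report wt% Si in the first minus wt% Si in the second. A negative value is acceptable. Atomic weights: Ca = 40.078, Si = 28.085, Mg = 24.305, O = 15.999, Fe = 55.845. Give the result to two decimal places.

M((Mg_0.60Fe_0.40)CaSi_2O_6) = 229.163 g/mol, so wt% Si = 56.170/229.163 × 100 = 24.51%.
M(Fe_2SiO_4) = 203.771 g/mol, so wt% Si = 28.085/203.771 × 100 = 13.78%.
24.51 − 13.78 = 10.73 pp.

10.73 percentage points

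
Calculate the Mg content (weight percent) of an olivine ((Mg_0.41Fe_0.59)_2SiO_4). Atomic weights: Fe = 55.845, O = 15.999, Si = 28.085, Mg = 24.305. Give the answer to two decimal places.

Molar mass of (Mg_0.41Fe_0.59)_2SiO_4: 0.82*24.305 + 1.18*55.845 + 1*28.085 + 4*15.999 = 177.908 g/mol.
Mass of Mg per formula unit: 0.82 × 24.305 = 19.930 g.
Weight fraction Mg = 19.930 / 177.908 = 0.1120.

11.20 weight percent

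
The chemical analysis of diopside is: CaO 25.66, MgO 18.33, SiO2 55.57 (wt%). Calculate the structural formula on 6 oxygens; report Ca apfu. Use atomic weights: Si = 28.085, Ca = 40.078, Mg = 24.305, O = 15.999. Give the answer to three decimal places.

CaO: 25.66/56.077 = 0.45759 mol → 0.45759 mol Ca, 0.45759 mol O.
MgO: 18.33/40.304 = 0.45479 mol → 0.45479 mol Mg, 0.45479 mol O.
SiO2: 55.57/60.083 = 0.92489 mol → 0.92489 mol Si, 1.84978 mol O.
Total oxygen = 2.76216 mol. Normalization factor = 6/2.76216 = 2.17221.
Ca per 6 O = 0.45759 × 2.17221 = 0.994.

0.994 Ca apfu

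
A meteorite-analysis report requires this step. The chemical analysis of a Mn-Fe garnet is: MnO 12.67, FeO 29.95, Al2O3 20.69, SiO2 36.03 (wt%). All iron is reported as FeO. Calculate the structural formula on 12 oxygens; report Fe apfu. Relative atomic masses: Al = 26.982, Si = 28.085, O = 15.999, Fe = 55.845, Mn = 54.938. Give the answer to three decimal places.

2.081 Fe apfu

MnO (M=70.937): mol = 0.17861; Mn = 0.17861, O = 0.17861.
FeO (M=71.844): mol = 0.41688; Fe = 0.41688, O = 0.41688.
Al2O3 (M=101.961): mol = 0.20292; Al = 0.40584, O = 0.60876.
SiO2 (M=60.083): mol = 0.59967; Si = 0.59967, O = 1.19934.
ΣO = 2.40359; factor = 12/ΣO = 4.99253.
Fe apfu = 0.41688 × 4.99253 = 2.081.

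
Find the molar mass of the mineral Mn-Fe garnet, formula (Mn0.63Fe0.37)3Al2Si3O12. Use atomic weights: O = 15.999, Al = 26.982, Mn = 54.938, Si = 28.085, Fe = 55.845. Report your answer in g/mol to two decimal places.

The formula mass is the sum 1.89(54.938) + 1.11(55.845) + 2(26.982) + 3(28.085) + 12(15.999).

496.03 g/mol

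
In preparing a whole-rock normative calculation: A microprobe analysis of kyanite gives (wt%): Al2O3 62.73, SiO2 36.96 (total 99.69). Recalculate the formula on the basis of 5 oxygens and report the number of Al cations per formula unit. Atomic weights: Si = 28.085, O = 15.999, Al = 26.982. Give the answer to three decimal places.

62.73 wt% Al2O3 ÷ 101.961 g/mol = 0.61524 mol, giving 1.23048 Al and 1.84572 O.
36.96 wt% SiO2 ÷ 60.083 g/mol = 0.61515 mol, giving 0.61515 Si and 1.23030 O.
Oxygen sums to 3.07602; scaling by 5/3.07602 = 1.62548 puts the formula on 5 O.
Al: 1.23048 × 1.62548 = 2.000 atoms per formula unit.

2.000 Al apfu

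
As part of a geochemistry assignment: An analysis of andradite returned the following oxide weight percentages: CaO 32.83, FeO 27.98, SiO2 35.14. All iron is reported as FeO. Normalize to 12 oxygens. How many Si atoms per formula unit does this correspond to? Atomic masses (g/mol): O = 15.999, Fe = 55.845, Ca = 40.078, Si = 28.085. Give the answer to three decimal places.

32.83 wt% CaO ÷ 56.077 g/mol = 0.58545 mol, giving 0.58545 Ca and 0.58545 O.
27.98 wt% FeO ÷ 71.844 g/mol = 0.38945 mol, giving 0.38945 Fe and 0.38945 O.
35.14 wt% SiO2 ÷ 60.083 g/mol = 0.58486 mol, giving 0.58486 Si and 1.16972 O.
Oxygen sums to 2.14462; scaling by 12/2.14462 = 5.59540 puts the formula on 12 O.
Si: 0.58486 × 5.59540 = 3.273 atoms per formula unit.

3.273 Si apfu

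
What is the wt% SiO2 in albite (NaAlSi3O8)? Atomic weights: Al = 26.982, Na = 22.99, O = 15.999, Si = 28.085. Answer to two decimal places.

68.74 wt%

Formula mass = 262.219 g/mol.
3 Si → 3.0000 mol SiO2 per formula unit; M(SiO2) = 60.083, so SiO2 mass = 180.249 g.
180.249/262.219 × 100 = 68.74 wt%.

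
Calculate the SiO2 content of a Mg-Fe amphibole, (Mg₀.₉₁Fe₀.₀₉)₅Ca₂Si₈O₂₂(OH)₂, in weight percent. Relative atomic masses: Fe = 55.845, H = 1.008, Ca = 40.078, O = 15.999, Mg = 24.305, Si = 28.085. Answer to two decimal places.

M((Mg₀.₉₁Fe₀.₀₉)₅Ca₂Si₈O₂₂(OH)₂) = 826.546 g/mol; M(SiO2) = 60.083 g/mol.
Moles SiO2 per formula unit = 8 Si ÷ 1 = 8.0000.
SiO2 fraction = (8.0000 × 60.083) / 826.546 = 480.664/826.546 = 0.5815.

58.15 wt%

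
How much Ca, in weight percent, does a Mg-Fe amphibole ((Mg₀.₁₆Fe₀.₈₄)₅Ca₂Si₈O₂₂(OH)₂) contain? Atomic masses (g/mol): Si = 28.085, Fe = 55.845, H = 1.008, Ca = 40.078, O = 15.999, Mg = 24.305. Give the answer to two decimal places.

8.48 weight percent

Molar mass of (Mg₀.₁₆Fe₀.₈₄)₅Ca₂Si₈O₂₂(OH)₂: 0.80*24.305 + 4.20*55.845 + 2*40.078 + 8*28.085 + 24*15.999 + 2*1.008 = 944.821 g/mol.
Mass of Ca per formula unit: 2 × 40.078 = 80.156 g.
Weight fraction Ca = 80.156 / 944.821 = 0.0848.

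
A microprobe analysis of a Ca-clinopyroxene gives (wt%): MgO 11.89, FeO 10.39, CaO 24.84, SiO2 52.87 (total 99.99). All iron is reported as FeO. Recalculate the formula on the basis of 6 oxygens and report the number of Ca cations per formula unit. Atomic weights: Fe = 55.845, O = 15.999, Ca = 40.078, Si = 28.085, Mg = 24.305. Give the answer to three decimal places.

1.006 Ca apfu

MgO: 11.89/40.304 = 0.29501 mol → 0.29501 mol Mg, 0.29501 mol O.
FeO: 10.39/71.844 = 0.14462 mol → 0.14462 mol Fe, 0.14462 mol O.
CaO: 24.84/56.077 = 0.44296 mol → 0.44296 mol Ca, 0.44296 mol O.
SiO2: 52.87/60.083 = 0.87995 mol → 0.87995 mol Si, 1.75990 mol O.
Total oxygen = 2.64249 mol. Normalization factor = 6/2.64249 = 2.27059.
Ca per 6 O = 0.44296 × 2.27059 = 1.006.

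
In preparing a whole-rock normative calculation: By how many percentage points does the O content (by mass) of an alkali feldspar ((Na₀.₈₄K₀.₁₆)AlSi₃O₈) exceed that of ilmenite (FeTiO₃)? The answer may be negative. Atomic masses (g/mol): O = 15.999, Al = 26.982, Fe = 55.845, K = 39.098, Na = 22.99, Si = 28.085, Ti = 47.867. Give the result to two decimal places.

16.70 percentage points

First mineral: 127.992 g O in 264.796 g formula = 48.34 wt% O.
Second mineral: 47.997 g O in 151.709 g formula = 31.64 wt% O.
48.34% − 31.64% gives a difference of 16.70 percentage points.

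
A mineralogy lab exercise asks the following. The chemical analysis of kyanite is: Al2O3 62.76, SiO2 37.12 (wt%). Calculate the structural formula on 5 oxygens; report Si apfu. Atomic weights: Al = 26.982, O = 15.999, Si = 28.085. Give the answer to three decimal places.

Al2O3: 62.76/101.961 = 0.61553 mol → 1.23106 mol Al, 1.84659 mol O.
SiO2: 37.12/60.083 = 0.61781 mol → 0.61781 mol Si, 1.23562 mol O.
Total oxygen = 3.08221 mol. Normalization factor = 5/3.08221 = 1.62221.
Si per 5 O = 0.61781 × 1.62221 = 1.002.

1.002 Si apfu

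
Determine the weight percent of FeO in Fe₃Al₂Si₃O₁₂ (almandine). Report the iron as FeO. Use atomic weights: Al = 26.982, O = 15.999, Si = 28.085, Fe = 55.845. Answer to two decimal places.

Formula mass = 497.742 g/mol.
3 Fe → 3.0000 mol FeO per formula unit; M(FeO) = 71.844, so FeO mass = 215.532 g.
215.532/497.742 × 100 = 43.30 wt%.

43.30 wt%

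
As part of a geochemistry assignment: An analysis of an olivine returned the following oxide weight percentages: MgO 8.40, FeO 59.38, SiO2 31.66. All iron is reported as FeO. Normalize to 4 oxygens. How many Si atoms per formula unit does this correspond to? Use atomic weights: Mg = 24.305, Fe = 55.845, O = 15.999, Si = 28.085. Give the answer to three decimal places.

8.40 wt% MgO ÷ 40.304 g/mol = 0.20842 mol, giving 0.20842 Mg and 0.20842 O.
59.38 wt% FeO ÷ 71.844 g/mol = 0.82651 mol, giving 0.82651 Fe and 0.82651 O.
31.66 wt% SiO2 ÷ 60.083 g/mol = 0.52694 mol, giving 0.52694 Si and 1.05388 O.
Oxygen sums to 2.08881; scaling by 4/2.08881 = 1.91497 puts the formula on 4 O.
Si: 0.52694 × 1.91497 = 1.009 atoms per formula unit.

1.009 Si apfu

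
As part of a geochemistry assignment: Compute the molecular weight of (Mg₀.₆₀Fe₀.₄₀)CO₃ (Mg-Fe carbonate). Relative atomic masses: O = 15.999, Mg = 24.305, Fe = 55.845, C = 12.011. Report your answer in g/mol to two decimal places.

96.93 g/mol

The formula mass is the sum 0.60(24.305) + 0.40(55.845) + 1(12.011) + 3(15.999).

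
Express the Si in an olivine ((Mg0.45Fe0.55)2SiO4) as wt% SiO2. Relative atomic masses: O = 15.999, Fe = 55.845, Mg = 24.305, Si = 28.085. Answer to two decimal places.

34.26 wt%

M((Mg0.45Fe0.55)2SiO4) = 175.385 g/mol; M(SiO2) = 60.083 g/mol.
Moles SiO2 per formula unit = 1 Si ÷ 1 = 1.0000.
SiO2 fraction = (1.0000 × 60.083) / 175.385 = 60.083/175.385 = 0.3426.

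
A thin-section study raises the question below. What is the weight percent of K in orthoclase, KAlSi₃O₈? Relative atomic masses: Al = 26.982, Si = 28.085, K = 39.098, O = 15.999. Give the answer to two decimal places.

Formula mass = 1×39.098 + 1×26.982 + 3×28.085 + 8×15.999 = 278.327 g/mol, of which 39.098 g is K.
So K makes up 39.098/278.327 = 0.1405 of the mass, i.e. 14.05%.

14.05 weight percent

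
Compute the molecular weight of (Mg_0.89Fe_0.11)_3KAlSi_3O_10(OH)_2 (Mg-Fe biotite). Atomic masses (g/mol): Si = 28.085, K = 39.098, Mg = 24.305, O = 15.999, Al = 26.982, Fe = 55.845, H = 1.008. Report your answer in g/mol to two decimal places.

427.66 g/mol

M = 2.67×24.305 + 0.33×55.845 + 1×39.098 + 1×26.982 + 3×28.085 + 12×15.999 + 2×1.008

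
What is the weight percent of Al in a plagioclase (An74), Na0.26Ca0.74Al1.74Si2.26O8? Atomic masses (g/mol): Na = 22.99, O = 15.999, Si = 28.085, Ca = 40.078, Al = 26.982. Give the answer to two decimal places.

17.13 wt%

M(Na0.26Ca0.74Al1.74Si2.26O8) = 274.048 g/mol.
Al contributes 1.74 × 26.982 = 46.949 g per mole.
46.949/274.048 = 0.1713 → 17.13%.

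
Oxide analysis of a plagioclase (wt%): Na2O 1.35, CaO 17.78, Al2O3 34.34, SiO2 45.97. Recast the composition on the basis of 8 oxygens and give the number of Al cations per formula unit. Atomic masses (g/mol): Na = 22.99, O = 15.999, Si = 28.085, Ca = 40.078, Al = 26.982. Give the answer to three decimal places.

1.871 Al apfu

1.35 wt% Na2O ÷ 61.979 g/mol = 0.02178 mol, giving 0.04356 Na and 0.02178 O.
17.78 wt% CaO ÷ 56.077 g/mol = 0.31706 mol, giving 0.31706 Ca and 0.31706 O.
34.34 wt% Al2O3 ÷ 101.961 g/mol = 0.33680 mol, giving 0.67360 Al and 1.01040 O.
45.97 wt% SiO2 ÷ 60.083 g/mol = 0.76511 mol, giving 0.76511 Si and 1.53022 O.
Oxygen sums to 2.87946; scaling by 8/2.87946 = 2.77830 puts the formula on 8 O.
Al: 0.67360 × 2.77830 = 1.871 atoms per formula unit.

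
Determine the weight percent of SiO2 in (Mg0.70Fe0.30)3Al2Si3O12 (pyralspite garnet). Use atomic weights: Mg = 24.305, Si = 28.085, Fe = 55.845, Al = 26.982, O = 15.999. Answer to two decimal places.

41.77 wt%

M((Mg0.70Fe0.30)3Al2Si3O12) = 431.508 g/mol; M(SiO2) = 60.083 g/mol.
Moles SiO2 per formula unit = 3 Si ÷ 1 = 3.0000.
SiO2 fraction = (3.0000 × 60.083) / 431.508 = 180.249/431.508 = 0.4177.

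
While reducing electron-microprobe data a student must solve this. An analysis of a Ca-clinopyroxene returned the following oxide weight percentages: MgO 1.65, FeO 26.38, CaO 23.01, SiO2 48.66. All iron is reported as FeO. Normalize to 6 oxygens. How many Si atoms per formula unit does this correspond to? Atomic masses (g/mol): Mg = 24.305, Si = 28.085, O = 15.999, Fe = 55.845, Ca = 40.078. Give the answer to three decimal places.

1.993 Si apfu

MgO: 1.65/40.304 = 0.04094 mol → 0.04094 mol Mg, 0.04094 mol O.
FeO: 26.38/71.844 = 0.36718 mol → 0.36718 mol Fe, 0.36718 mol O.
CaO: 23.01/56.077 = 0.41033 mol → 0.41033 mol Ca, 0.41033 mol O.
SiO2: 48.66/60.083 = 0.80988 mol → 0.80988 mol Si, 1.61976 mol O.
Total oxygen = 2.43821 mol. Normalization factor = 6/2.43821 = 2.46082.
Si per 6 O = 0.80988 × 2.46082 = 1.993.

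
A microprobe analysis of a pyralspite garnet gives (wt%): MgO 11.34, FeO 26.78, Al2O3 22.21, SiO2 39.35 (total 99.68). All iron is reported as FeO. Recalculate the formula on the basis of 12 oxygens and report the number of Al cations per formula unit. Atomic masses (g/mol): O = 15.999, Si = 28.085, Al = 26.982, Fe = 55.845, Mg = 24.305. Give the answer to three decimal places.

MgO (M=40.304): mol = 0.28136; Mg = 0.28136, O = 0.28136.
FeO (M=71.844): mol = 0.37275; Fe = 0.37275, O = 0.37275.
Al2O3 (M=101.961): mol = 0.21783; Al = 0.43566, O = 0.65349.
SiO2 (M=60.083): mol = 0.65493; Si = 0.65493, O = 1.30986.
ΣO = 2.61746; factor = 12/ΣO = 4.58460.
Al apfu = 0.43566 × 4.58460 = 1.997.

1.997 Al apfu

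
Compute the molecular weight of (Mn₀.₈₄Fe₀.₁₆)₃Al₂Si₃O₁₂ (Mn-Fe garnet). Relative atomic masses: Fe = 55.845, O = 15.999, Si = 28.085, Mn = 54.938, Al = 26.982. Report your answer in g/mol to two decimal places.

495.46 g/mol

The formula mass is the sum 2.52*54.938 + 0.48*55.845 + 2*26.982 + 3*28.085 + 12*15.999.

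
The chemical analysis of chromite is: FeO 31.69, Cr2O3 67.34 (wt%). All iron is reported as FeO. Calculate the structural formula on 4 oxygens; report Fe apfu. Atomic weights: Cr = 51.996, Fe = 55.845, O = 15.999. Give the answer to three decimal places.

0.997 Fe apfu

FeO (M=71.844): mol = 0.44109; Fe = 0.44109, O = 0.44109.
Cr2O3 (M=151.989): mol = 0.44306; Cr = 0.88612, O = 1.32918.
ΣO = 1.77027; factor = 4/ΣO = 2.25954.
Fe apfu = 0.44109 × 2.25954 = 0.997.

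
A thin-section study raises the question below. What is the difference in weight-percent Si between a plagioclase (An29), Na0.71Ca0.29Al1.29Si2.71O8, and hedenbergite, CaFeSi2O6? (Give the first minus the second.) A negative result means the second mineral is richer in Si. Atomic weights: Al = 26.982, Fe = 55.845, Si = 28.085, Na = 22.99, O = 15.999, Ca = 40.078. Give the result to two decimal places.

5.88 percentage points

First mineral: 76.110 g Si in 266.855 g formula = 28.52 wt% Si.
Second mineral: 56.170 g Si in 248.087 g formula = 22.64 wt% Si.
28.52% − 22.64% gives a difference of 5.88 percentage points.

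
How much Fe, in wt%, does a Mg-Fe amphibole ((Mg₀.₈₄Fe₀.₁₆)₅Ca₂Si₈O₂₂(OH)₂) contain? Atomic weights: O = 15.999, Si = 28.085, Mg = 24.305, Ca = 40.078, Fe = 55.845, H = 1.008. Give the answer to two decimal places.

Molar mass of (Mg₀.₈₄Fe₀.₁₆)₅Ca₂Si₈O₂₂(OH)₂: 4.20·24.305 + 0.80·55.845 + 2·40.078 + 8·28.085 + 24·15.999 + 2·1.008 = 837.585 g/mol.
Mass of Fe per formula unit: 0.80 × 55.845 = 44.676 g.
Weight fraction Fe = 44.676 / 837.585 = 0.0533.

5.33 wt%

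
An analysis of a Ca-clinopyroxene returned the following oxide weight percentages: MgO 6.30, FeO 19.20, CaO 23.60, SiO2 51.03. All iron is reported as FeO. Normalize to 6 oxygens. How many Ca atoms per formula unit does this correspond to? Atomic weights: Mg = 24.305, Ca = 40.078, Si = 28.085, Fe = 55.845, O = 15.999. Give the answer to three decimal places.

6.30 wt% MgO ÷ 40.304 g/mol = 0.15631 mol, giving 0.15631 Mg and 0.15631 O.
19.20 wt% FeO ÷ 71.844 g/mol = 0.26725 mol, giving 0.26725 Fe and 0.26725 O.
23.60 wt% CaO ÷ 56.077 g/mol = 0.42085 mol, giving 0.42085 Ca and 0.42085 O.
51.03 wt% SiO2 ÷ 60.083 g/mol = 0.84933 mol, giving 0.84933 Si and 1.69866 O.
Oxygen sums to 2.54307; scaling by 6/2.54307 = 2.35935 puts the formula on 6 O.
Ca: 0.42085 × 2.35935 = 0.993 atoms per formula unit.

0.993 Ca apfu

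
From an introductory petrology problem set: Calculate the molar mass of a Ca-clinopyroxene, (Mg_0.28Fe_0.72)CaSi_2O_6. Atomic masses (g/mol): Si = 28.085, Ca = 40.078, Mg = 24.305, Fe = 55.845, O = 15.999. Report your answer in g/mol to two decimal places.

The formula mass is the sum 0.28×24.305 + 0.72×55.845 + 1×40.078 + 2×28.085 + 6×15.999.

239.26 g/mol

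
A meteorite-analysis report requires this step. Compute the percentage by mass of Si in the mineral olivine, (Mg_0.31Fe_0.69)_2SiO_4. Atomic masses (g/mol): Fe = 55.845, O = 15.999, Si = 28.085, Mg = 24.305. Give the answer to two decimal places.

15.25 mass %

M((Mg_0.31Fe_0.69)_2SiO_4) = 184.216 g/mol.
Si contributes 1 × 28.085 = 28.085 g per mole.
28.085/184.216 = 0.1525 → 15.25%.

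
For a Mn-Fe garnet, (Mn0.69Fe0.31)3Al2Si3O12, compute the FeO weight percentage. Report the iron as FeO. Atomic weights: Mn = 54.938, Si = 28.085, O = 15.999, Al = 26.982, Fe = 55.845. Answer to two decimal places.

Formula mass = 495.865 g/mol.
0.93 Fe → 0.9300 mol FeO per formula unit; M(FeO) = 71.844, so FeO mass = 66.815 g.
66.815/495.865 × 100 = 13.47 wt%.

13.47 wt%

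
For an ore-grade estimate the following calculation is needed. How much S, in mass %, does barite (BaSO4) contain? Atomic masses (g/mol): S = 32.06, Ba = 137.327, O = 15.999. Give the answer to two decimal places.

M(BaSO4) = 233.383 g/mol.
S contributes 1 × 32.06 = 32.060 g per mole.
32.060/233.383 = 0.1374 → 13.74%.

13.74 mass %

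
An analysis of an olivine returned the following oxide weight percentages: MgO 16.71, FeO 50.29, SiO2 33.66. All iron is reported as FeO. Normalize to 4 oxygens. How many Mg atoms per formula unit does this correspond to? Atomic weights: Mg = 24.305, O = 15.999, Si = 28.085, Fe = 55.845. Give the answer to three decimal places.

MgO: 16.71/40.304 = 0.41460 mol → 0.41460 mol Mg, 0.41460 mol O.
FeO: 50.29/71.844 = 0.69999 mol → 0.69999 mol Fe, 0.69999 mol O.
SiO2: 33.66/60.083 = 0.56023 mol → 0.56023 mol Si, 1.12046 mol O.
Total oxygen = 2.23505 mol. Normalization factor = 4/2.23505 = 1.78967.
Mg per 4 O = 0.41460 × 1.78967 = 0.742.

0.742 Mg apfu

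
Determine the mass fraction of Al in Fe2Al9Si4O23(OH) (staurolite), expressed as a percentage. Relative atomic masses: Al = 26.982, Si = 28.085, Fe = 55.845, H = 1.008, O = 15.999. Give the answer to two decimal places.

28.51 mass %

M(Fe2Al9Si4O23(OH)) = 851.852 g/mol.
Al contributes 9 × 26.982 = 242.838 g per mole.
242.838/851.852 = 0.2851 → 28.51%.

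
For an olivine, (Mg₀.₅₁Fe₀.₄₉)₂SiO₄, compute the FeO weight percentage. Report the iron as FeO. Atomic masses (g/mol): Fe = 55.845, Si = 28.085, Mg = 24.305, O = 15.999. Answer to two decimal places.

41.03 wt%

Formula mass = 171.600 g/mol.
0.98 Fe → 0.9800 mol FeO per formula unit; M(FeO) = 71.844, so FeO mass = 70.407 g.
70.407/171.600 × 100 = 41.03 wt%.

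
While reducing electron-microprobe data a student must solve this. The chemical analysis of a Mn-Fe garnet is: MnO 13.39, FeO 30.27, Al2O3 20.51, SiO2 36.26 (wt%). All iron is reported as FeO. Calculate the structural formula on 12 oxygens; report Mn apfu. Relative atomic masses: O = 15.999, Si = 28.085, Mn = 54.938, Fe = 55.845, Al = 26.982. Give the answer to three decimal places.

0.936 Mn apfu

MnO (M=70.937): mol = 0.18876; Mn = 0.18876, O = 0.18876.
FeO (M=71.844): mol = 0.42133; Fe = 0.42133, O = 0.42133.
Al2O3 (M=101.961): mol = 0.20116; Al = 0.40232, O = 0.60348.
SiO2 (M=60.083): mol = 0.60350; Si = 0.60350, O = 1.20700.
ΣO = 2.42057; factor = 12/ΣO = 4.95751.
Mn apfu = 0.18876 × 4.95751 = 0.936.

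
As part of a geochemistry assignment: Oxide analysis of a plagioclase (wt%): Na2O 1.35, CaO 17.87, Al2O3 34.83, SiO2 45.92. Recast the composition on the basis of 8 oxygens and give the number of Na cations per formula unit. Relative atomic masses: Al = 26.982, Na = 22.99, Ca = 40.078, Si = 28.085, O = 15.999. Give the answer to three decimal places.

1.35 wt% Na2O ÷ 61.979 g/mol = 0.02178 mol, giving 0.04356 Na and 0.02178 O.
17.87 wt% CaO ÷ 56.077 g/mol = 0.31867 mol, giving 0.31867 Ca and 0.31867 O.
34.83 wt% Al2O3 ÷ 101.961 g/mol = 0.34160 mol, giving 0.68320 Al and 1.02480 O.
45.92 wt% SiO2 ÷ 60.083 g/mol = 0.76428 mol, giving 0.76428 Si and 1.52856 O.
Oxygen sums to 2.89381; scaling by 8/2.89381 = 2.76452 puts the formula on 8 O.
Na: 0.04356 × 2.76452 = 0.120 atoms per formula unit.

0.120 Na apfu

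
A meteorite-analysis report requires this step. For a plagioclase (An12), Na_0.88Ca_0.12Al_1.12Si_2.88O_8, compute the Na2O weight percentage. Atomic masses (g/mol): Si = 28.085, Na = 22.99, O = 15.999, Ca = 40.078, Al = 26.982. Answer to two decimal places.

M(Na_0.88Ca_0.12Al_1.12Si_2.88O_8) = 264.137 g/mol; M(Na2O) = 61.979 g/mol.
Moles Na2O per formula unit = 0.88 Na ÷ 2 = 0.4400.
Na2O fraction = (0.4400 × 61.979) / 264.137 = 27.271/264.137 = 0.1032.

10.32 wt%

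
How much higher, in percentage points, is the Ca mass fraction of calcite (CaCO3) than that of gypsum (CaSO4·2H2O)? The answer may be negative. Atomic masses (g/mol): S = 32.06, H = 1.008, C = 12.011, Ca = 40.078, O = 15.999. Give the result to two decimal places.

16.76 percentage points

Ca in CaCO3: molar mass 100.086 g/mol; 1×40.078 = 40.078 g → 40.04 wt%.
Ca in CaSO4·2H2O: molar mass 172.164 g/mol; 1×40.078 = 40.078 g → 23.28 wt%.
Difference = 40.04 − 23.28 = 16.76 percentage points.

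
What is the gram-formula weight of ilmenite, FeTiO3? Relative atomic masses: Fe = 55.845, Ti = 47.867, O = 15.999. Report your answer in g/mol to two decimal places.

151.71 g/mol

M = 1*55.845 + 1*47.867 + 3*15.999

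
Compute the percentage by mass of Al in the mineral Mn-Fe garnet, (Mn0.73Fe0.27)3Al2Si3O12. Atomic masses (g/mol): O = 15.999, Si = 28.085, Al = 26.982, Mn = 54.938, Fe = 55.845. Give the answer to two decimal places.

Formula mass = 2.19·54.938 + 0.81·55.845 + 2·26.982 + 3·28.085 + 12·15.999 = 495.756 g/mol, of which 53.964 g is Al.
So Al makes up 53.964/495.756 = 0.1089 of the mass, i.e. 10.89%.

10.89 weight percent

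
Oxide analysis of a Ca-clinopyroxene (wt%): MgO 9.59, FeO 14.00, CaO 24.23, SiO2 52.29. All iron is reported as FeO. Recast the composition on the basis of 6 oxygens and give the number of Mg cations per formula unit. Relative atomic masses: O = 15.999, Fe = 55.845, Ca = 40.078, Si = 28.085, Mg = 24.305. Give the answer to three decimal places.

9.59 wt% MgO ÷ 40.304 g/mol = 0.23794 mol, giving 0.23794 Mg and 0.23794 O.
14.00 wt% FeO ÷ 71.844 g/mol = 0.19487 mol, giving 0.19487 Fe and 0.19487 O.
24.23 wt% CaO ÷ 56.077 g/mol = 0.43208 mol, giving 0.43208 Ca and 0.43208 O.
52.29 wt% SiO2 ÷ 60.083 g/mol = 0.87030 mol, giving 0.87030 Si and 1.74060 O.
Oxygen sums to 2.60549; scaling by 6/2.60549 = 2.30283 puts the formula on 6 O.
Mg: 0.23794 × 2.30283 = 0.548 atoms per formula unit.

0.548 Mg apfu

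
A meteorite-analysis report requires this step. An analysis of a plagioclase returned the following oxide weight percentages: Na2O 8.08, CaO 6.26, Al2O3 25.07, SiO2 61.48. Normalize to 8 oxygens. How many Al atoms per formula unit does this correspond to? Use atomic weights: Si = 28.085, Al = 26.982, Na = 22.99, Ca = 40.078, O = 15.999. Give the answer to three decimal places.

1.300 Al apfu

Na2O: 8.08/61.979 = 0.13037 mol → 0.26074 mol Na, 0.13037 mol O.
CaO: 6.26/56.077 = 0.11163 mol → 0.11163 mol Ca, 0.11163 mol O.
Al2O3: 25.07/101.961 = 0.24588 mol → 0.49176 mol Al, 0.73764 mol O.
SiO2: 61.48/60.083 = 1.02325 mol → 1.02325 mol Si, 2.04650 mol O.
Total oxygen = 3.02614 mol. Normalization factor = 8/3.02614 = 2.64363.
Al per 8 O = 0.49176 × 2.64363 = 1.300.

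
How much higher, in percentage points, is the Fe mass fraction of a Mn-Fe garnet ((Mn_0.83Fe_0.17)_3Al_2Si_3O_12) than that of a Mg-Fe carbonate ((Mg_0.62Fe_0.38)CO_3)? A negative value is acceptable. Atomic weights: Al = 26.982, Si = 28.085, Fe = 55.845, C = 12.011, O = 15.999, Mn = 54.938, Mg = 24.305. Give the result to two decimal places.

M((Mn_0.83Fe_0.17)_3Al_2Si_3O_12) = 495.484 g/mol, so wt% Fe = 28.481/495.484 × 100 = 5.75%.
M((Mg_0.62Fe_0.38)CO_3) = 96.298 g/mol, so wt% Fe = 21.221/96.298 × 100 = 22.04%.
5.75 − 22.04 = -16.29 pp.

-16.29 percentage points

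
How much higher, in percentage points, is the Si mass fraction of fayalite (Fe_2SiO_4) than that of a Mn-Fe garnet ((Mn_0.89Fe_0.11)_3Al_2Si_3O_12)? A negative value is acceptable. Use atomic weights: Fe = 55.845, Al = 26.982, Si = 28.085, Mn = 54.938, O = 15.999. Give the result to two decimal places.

-3.23 percentage points

First mineral: 28.085 g Si in 203.771 g formula = 13.78 wt% Si.
Second mineral: 84.255 g Si in 495.320 g formula = 17.01 wt% Si.
13.78% − 17.01% gives a difference of -3.23 percentage points.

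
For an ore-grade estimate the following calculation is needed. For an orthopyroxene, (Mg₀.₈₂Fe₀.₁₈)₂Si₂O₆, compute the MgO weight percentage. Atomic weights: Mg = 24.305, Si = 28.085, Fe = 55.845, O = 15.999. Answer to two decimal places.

M((Mg₀.₈₂Fe₀.₁₈)₂Si₂O₆) = 212.128 g/mol; M(MgO) = 40.304 g/mol.
Moles MgO per formula unit = 1.64 Mg ÷ 1 = 1.6400.
MgO fraction = (1.6400 × 40.304) / 212.128 = 66.099/212.128 = 0.3116.

31.16 wt%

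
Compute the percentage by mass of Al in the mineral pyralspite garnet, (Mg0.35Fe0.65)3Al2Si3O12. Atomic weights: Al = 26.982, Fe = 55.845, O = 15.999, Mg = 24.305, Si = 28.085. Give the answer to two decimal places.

Molar mass of (Mg0.35Fe0.65)3Al2Si3O12: 1.05×24.305 + 1.95×55.845 + 2×26.982 + 3×28.085 + 12×15.999 = 464.625 g/mol.
Mass of Al per formula unit: 2 × 26.982 = 53.964 g.
Weight fraction Al = 53.964 / 464.625 = 0.1161.

11.61 weight percent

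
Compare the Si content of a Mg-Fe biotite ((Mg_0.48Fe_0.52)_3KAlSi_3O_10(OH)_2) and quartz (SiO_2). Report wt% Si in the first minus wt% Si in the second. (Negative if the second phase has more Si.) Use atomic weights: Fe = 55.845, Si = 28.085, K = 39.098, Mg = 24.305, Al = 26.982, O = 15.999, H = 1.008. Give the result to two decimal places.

Si in (Mg_0.48Fe_0.52)_3KAlSi_3O_10(OH)_2: molar mass 466.456 g/mol; 3×28.085 = 84.255 g → 18.06 wt%.
Si in SiO_2: molar mass 60.083 g/mol; 1×28.085 = 28.085 g → 46.74 wt%.
Difference = 18.06 − 46.74 = -28.68 percentage points.

-28.68 percentage points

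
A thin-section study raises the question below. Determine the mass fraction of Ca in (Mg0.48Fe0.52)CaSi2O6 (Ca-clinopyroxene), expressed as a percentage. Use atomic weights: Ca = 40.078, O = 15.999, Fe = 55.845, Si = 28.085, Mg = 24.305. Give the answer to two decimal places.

17.20 wt%

Molar mass of (Mg0.48Fe0.52)CaSi2O6: 0.48·24.305 + 0.52·55.845 + 1·40.078 + 2·28.085 + 6·15.999 = 232.948 g/mol.
Mass of Ca per formula unit: 1 × 40.078 = 40.078 g.
Weight fraction Ca = 40.078 / 232.948 = 0.1720.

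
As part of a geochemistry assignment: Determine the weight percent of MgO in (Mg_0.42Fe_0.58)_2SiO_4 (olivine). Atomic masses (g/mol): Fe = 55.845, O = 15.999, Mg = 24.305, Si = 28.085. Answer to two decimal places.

19.10 wt%

M((Mg_0.42Fe_0.58)_2SiO_4) = 177.277 g/mol; M(MgO) = 40.304 g/mol.
Moles MgO per formula unit = 0.84 Mg ÷ 1 = 0.8400.
MgO fraction = (0.8400 × 40.304) / 177.277 = 33.855/177.277 = 0.1910.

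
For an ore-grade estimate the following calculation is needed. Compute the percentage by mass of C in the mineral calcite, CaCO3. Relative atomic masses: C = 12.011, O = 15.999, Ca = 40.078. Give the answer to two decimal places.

12.00 mass %

M(CaCO3) = 100.086 g/mol.
C contributes 1 × 12.011 = 12.011 g per mole.
12.011/100.086 = 0.1200 → 12.00%.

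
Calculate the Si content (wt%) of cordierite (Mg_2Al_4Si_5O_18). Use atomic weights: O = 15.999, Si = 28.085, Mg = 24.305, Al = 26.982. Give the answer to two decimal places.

24.01 wt%

Molar mass of Mg_2Al_4Si_5O_18: 2×24.305 + 4×26.982 + 5×28.085 + 18×15.999 = 584.945 g/mol.
Mass of Si per formula unit: 5 × 28.085 = 140.425 g.
Weight fraction Si = 140.425 / 584.945 = 0.2401.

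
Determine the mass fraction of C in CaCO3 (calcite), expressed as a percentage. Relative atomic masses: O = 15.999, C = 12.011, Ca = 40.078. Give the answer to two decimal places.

12.00 weight percent

Formula mass = 1×40.078 + 1×12.011 + 3×15.999 = 100.086 g/mol, of which 12.011 g is C.
So C makes up 12.011/100.086 = 0.1200 of the mass, i.e. 12.00%.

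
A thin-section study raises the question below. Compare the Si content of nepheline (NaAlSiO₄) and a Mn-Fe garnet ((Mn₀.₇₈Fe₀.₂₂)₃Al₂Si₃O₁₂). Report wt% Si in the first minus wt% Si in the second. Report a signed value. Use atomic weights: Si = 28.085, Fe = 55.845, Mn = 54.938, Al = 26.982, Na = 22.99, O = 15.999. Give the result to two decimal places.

2.77 percentage points

Si in NaAlSiO₄: molar mass 142.053 g/mol; 1×28.085 = 28.085 g → 19.77 wt%.
Si in (Mn₀.₇₈Fe₀.₂₂)₃Al₂Si₃O₁₂: molar mass 495.620 g/mol; 3×28.085 = 84.255 g → 17.00 wt%.
Difference = 19.77 − 17.00 = 2.77 percentage points.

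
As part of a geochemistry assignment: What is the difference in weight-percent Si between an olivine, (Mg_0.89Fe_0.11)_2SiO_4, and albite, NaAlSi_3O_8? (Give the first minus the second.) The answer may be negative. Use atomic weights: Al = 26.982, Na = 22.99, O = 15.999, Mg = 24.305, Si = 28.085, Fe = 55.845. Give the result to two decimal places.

-13.11 percentage points

Si in (Mg_0.89Fe_0.11)_2SiO_4: molar mass 147.630 g/mol; 1×28.085 = 28.085 g → 19.02 wt%.
Si in NaAlSi_3O_8: molar mass 262.219 g/mol; 3×28.085 = 84.255 g → 32.13 wt%.
Difference = 19.02 − 32.13 = -13.11 percentage points.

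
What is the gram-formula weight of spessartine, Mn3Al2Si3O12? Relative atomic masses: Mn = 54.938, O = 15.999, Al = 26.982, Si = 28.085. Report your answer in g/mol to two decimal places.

495.02 g/mol

The formula mass is the sum 3*54.938 + 2*26.982 + 3*28.085 + 12*15.999.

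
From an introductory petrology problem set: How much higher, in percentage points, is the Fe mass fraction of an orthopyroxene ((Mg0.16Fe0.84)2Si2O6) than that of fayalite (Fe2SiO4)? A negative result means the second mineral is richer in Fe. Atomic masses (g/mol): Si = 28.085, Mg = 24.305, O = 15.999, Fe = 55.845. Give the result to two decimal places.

-17.84 percentage points

Fe in (Mg0.16Fe0.84)2Si2O6: molar mass 253.761 g/mol; 1.68×55.845 = 93.820 g → 36.97 wt%.
Fe in Fe2SiO4: molar mass 203.771 g/mol; 2×55.845 = 111.690 g → 54.81 wt%.
Difference = 36.97 − 54.81 = -17.84 percentage points.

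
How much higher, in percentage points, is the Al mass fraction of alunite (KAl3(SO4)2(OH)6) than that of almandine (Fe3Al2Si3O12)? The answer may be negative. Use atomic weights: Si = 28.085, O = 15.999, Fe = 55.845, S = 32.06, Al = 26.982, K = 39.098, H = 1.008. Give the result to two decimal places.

M(KAl3(SO4)2(OH)6) = 414.198 g/mol, so wt% Al = 80.946/414.198 × 100 = 19.54%.
M(Fe3Al2Si3O12) = 497.742 g/mol, so wt% Al = 53.964/497.742 × 100 = 10.84%.
19.54 − 10.84 = 8.70 pp.

8.70 percentage points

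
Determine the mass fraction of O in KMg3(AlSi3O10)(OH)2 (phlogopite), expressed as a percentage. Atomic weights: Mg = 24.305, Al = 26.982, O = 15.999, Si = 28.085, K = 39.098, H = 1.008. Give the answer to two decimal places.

46.01 weight percent

M(KMg3(AlSi3O10)(OH)2) = 417.254 g/mol.
O contributes 12 × 15.999 = 191.988 g per mole.
191.988/417.254 = 0.4601 → 46.01%.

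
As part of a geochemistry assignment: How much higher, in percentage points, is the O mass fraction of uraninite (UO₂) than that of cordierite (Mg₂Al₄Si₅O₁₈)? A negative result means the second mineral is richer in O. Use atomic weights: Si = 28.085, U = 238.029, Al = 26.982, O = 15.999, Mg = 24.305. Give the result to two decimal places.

First mineral: 31.998 g O in 270.027 g formula = 11.85 wt% O.
Second mineral: 287.982 g O in 584.945 g formula = 49.23 wt% O.
11.85% − 49.23% gives a difference of -37.38 percentage points.

-37.38 percentage points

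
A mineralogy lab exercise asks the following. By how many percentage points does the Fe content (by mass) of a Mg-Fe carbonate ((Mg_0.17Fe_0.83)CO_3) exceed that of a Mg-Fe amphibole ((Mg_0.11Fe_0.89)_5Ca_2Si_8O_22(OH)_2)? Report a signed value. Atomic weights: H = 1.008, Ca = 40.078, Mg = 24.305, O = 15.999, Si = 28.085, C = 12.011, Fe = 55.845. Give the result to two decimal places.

M((Mg_0.17Fe_0.83)CO_3) = 110.491 g/mol, so wt% Fe = 46.351/110.491 × 100 = 41.95%.
M((Mg_0.11Fe_0.89)_5Ca_2Si_8O_22(OH)_2) = 952.706 g/mol, so wt% Fe = 248.510/952.706 × 100 = 26.08%.
41.95 − 26.08 = 15.87 pp.

15.87 percentage points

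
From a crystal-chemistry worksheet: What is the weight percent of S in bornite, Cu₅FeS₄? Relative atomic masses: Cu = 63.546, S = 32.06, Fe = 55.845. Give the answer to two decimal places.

Formula mass = 5*63.546 + 1*55.845 + 4*32.06 = 501.815 g/mol, of which 128.240 g is S.
So S makes up 128.240/501.815 = 0.2556 of the mass, i.e. 25.56%.

25.56 mass %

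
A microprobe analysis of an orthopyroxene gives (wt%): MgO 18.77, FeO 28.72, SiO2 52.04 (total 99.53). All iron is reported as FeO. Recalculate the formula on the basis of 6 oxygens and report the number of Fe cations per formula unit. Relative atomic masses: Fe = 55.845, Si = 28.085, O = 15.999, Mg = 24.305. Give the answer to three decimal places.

0.923 Fe apfu

MgO (M=40.304): mol = 0.46571; Mg = 0.46571, O = 0.46571.
FeO (M=71.844): mol = 0.39976; Fe = 0.39976, O = 0.39976.
SiO2 (M=60.083): mol = 0.86614; Si = 0.86614, O = 1.73228.
ΣO = 2.59775; factor = 6/ΣO = 2.30969.
Fe apfu = 0.39976 × 2.30969 = 0.923.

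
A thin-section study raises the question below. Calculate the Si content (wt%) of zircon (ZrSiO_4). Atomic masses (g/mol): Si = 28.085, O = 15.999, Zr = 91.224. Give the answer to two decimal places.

15.32 wt%

M(ZrSiO_4) = 183.305 g/mol.
Si contributes 1 × 28.085 = 28.085 g per mole.
28.085/183.305 = 0.1532 → 15.32%.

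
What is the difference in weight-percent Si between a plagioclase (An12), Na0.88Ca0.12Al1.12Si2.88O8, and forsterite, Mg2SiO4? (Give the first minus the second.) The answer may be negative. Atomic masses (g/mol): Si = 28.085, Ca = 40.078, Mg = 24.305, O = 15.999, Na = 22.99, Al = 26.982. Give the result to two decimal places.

10.66 percentage points

Si in Na0.88Ca0.12Al1.12Si2.88O8: molar mass 264.137 g/mol; 2.88×28.085 = 80.885 g → 30.62 wt%.
Si in Mg2SiO4: molar mass 140.691 g/mol; 1×28.085 = 28.085 g → 19.96 wt%.
Difference = 30.62 − 19.96 = 10.66 percentage points.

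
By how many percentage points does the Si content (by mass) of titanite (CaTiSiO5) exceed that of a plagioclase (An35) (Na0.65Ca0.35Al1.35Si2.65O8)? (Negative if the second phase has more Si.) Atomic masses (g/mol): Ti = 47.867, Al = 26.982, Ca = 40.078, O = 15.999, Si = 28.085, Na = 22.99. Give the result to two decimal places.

M(CaTiSiO5) = 196.025 g/mol, so wt% Si = 28.085/196.025 × 100 = 14.33%.
M(Na0.65Ca0.35Al1.35Si2.65O8) = 267.814 g/mol, so wt% Si = 74.425/267.814 × 100 = 27.79%.
14.33 − 27.79 = -13.46 pp.

-13.46 percentage points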